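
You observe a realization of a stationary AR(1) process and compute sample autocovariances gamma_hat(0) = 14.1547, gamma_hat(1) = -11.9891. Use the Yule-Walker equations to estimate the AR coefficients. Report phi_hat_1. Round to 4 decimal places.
\hat\phi_{1} = -0.8470

The Yule-Walker equations for an AR(p) process read, in matrix form,
  Gamma_p phi = r_p,   with   (Gamma_p)_{ij} = gamma(|i - j|),
                       (r_p)_i = gamma(i),   i,j = 1..p.
Substitute the sample gammas (Toeplitz matrix and right-hand side of size 1):
  Gamma_p = [[14.1547]]
  r_p     = [-11.9891]
With p = 1 this is the single equation gamma(0) phi_1 = gamma(1):
  phi_hat_1 = gamma(1) / gamma(0) = -11.9891 / 14.1547 = -0.8470.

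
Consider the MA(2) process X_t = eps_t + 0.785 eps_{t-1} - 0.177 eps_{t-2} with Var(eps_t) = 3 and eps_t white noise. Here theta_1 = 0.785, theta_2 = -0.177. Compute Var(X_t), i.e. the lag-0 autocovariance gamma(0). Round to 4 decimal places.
\gamma(0) = 4.9427

For an MA(q) process X_t = eps_t + sum_i theta_i eps_{t-i} with
Var(eps_t) = sigma^2, the variance is
  gamma(0) = sigma^2 * (1 + sum_i theta_i^2).
  sum_i theta_i^2 = (0.785)^2 + (-0.177)^2 = 0.616225 + 0.031329 = 0.647554.
  gamma(0) = 3 * (1 + 0.647554) = 3 * 1.647554 = 4.942662, which rounds to 4.9427.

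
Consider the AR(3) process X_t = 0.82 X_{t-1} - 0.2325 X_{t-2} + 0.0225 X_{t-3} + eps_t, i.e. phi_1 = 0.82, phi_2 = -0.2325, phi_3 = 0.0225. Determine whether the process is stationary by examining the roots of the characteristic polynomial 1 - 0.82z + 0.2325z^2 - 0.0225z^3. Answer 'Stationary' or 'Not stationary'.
\text{Stationary}

The AR(p) characteristic polynomial is P(z) = 1 - 0.82z + 0.2325z^2 - 0.0225z^3.
Stationarity requires all roots to lie outside the unit circle, i.e. |z| > 1 for every root.
Degree 3: look for a simple real root z0 first, then factor out (1 - z/z0) and solve the remaining quadratic.
Testing z0 = 4: P(4) = 1 + (-0.82)(4) + (0.2325)(4)^2 + (-0.0225)(4)^3
  = 1 + (-3.28) + (3.72) + (-1.44) = 0.  So z_0 = 4 is a root, |z_0| = 4.
Divide out the factor (1 - 0.25 z) = (1 - z/z0) (since 1/z0 = 0.25):
  P(z) = (1 - 0.25 z)(1 + (-0.57) z + (0.09) z^2)
  [check: z-coef -0.57 - (0.25) = -0.82; z^2-coef 0.09 - (0.25)(-0.57) = 0.2325; z^3-coef -(0.25)(0.09) = -0.0225.]
Remaining roots from the quadratic factor 1 + (-0.57) z + (0.09) z^2:
  Set 1 + (-0.57) z + (0.09) z^2 = 0, i.e. a z^2 + b z + c = 0 with a = 0.09, b = -0.57, c = 1.
  Discriminant D = b^2 - 4ac = (-0.57)^2 - 4*(0.09)*1 = 0.3249 - (0.36) = -0.0351.
  D < 0, so the roots are the complex-conjugate pair z = (-b +/- i sqrt(-D)) / (2a) = 3.1667 +/- 1.0408i.
  For a conjugate pair |z|^2 = z * conj(z) = (product of roots) = c/a = 1/(0.09) = 11.111111, so |z| = sqrt(11.111111) = 3.3333 for both roots.
Moduli of all roots: 4.0000, 3.3333, 3.3333.
All moduli strictly greater than 1? Yes.
Verdict: Stationary.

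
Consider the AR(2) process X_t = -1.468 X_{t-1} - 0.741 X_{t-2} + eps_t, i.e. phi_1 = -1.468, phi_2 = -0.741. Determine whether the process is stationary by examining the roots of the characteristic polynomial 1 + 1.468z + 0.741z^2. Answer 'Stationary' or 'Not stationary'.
\text{Stationary}

The AR(p) characteristic polynomial is P(z) = 1 + 1.468z + 0.741z^2.
Stationarity requires all roots to lie outside the unit circle, i.e. |z| > 1 for every root.
Set 1 + (1.468) z + (0.741) z^2 = 0, i.e. a z^2 + b z + c = 0 with a = 0.741, b = 1.468, c = 1.
Discriminant D = b^2 - 4ac = (1.468)^2 - 4*(0.741)*1 = 2.155024 - (2.964) = -0.808976.
D < 0, so the roots are the complex-conjugate pair z = (-b +/- i sqrt(-D)) / (2a) = -0.9906 +/- 0.6069i.
For a conjugate pair |z|^2 = z * conj(z) = (product of roots) = c/a = 1/(0.741) = 1.349528, so |z| = sqrt(1.349528) = 1.1617 for both roots.
Moduli of all roots: 1.1617, 1.1617.
All moduli strictly greater than 1? Yes.
Verdict: Stationary.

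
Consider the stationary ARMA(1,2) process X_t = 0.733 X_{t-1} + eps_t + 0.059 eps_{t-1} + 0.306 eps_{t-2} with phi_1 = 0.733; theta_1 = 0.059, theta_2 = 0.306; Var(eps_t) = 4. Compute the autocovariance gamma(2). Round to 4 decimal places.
\gamma(2) = 9.2553

Multiply the model equation by X_{t-k} and take expectations. With theta_0 = psi_0 = 1 and psi_j the MA(infinity) weights, this gives
  gamma(k) - sum_i phi_i gamma(k-i) = c_k,
  c_k = sigma^2 * sum_{j=k..q} theta_j psi_{j-k}   (c_k = 0 for k > q),
using gamma(-m) = gamma(m).
psi-weights needed (psi_j = theta_j + sum_i phi_i psi_{j-i}):
  psi_1 = theta_1 + phi_1 = 0.059 + (0.733) = 0.792
  psi_2 = theta_2 + phi_1 psi_1 = 0.306 + (0.733)(0.792) = 0.886536
Right-hand sides:
  c_0 = sigma^2 (1 + theta_1 psi_1 + theta_2 psi_2) = 4 * (1 + (0.059)(0.792) + (0.306)(0.886536)) = 4 * 1.318008 = 5.272032
  c_1 = sigma^2 (theta_1 + theta_2 psi_1) = 4 * (0.059 + (0.306)(0.792)) = 1.205408
  c_2 = sigma^2 theta_2 = 4 * (0.306) = 1.224
Equations for k = 0 and k = 1 (AR order 1):
  gamma(0) = phi_1 gamma(1) + c_0
  gamma(1) = phi_1 gamma(0) + c_1
Substituting the second into the first: gamma(0) (1 - phi_1^2) = c_0 + phi_1 c_1, so
  gamma(0) = (c_0 + phi_1 c_1) / (1 - phi_1^2) = (5.272032 + (0.733)(1.205408)) / (1 - (0.733)^2) = 6.155596 / 0.462711 = 13.303328.
  gamma(1) = phi_1 gamma(0) + c_1 = (0.733)(13.303328) + (1.205408) = 10.956747.
For k = 2: gamma(2) = phi_1 gamma(1) + c_2
  = (0.733)(10.956747) + (1.224) = 9.255296.
Therefore gamma(2) = 9.2553 (to 4 decimal places).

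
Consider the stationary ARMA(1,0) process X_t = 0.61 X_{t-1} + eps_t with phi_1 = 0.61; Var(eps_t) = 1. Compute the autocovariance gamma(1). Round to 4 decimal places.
\gamma(1) = 0.9715

Multiply the model equation by X_{t-k} and take expectations. With theta_0 = psi_0 = 1 and psi_j the MA(infinity) weights, this gives
  gamma(k) - sum_i phi_i gamma(k-i) = c_k,
  c_k = sigma^2 * sum_{j=k..q} theta_j psi_{j-k}   (c_k = 0 for k > q),
using gamma(-m) = gamma(m).
Pure AR (q = 0): c_0 = sigma^2 = 1, c_k = 0 for k >= 1.
Equations for k = 0 and k = 1 (AR order 1):
  gamma(0) = phi_1 gamma(1) + c_0
  gamma(1) = phi_1 gamma(0) + c_1
Substituting the second into the first: gamma(0) (1 - phi_1^2) = c_0 + phi_1 c_1, so
  gamma(0) = c_0 / (1 - phi_1^2) = 1 / (1 - (0.61)^2) = 1 / 0.6279 = 1.59261.
  gamma(1) = phi_1 gamma(0) = (0.61)(1.59261) = 0.971492.
Therefore gamma(1) = 0.9715 (to 4 decimal places).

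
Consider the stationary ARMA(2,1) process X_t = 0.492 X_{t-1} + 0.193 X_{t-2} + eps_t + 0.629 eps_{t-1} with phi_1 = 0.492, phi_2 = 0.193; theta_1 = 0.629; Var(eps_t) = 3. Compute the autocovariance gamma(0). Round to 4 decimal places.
\gamma(0) = 10.7253

Multiply the model equation by X_{t-k} and take expectations. With theta_0 = psi_0 = 1 and psi_j the MA(infinity) weights, this gives
  gamma(k) - sum_i phi_i gamma(k-i) = c_k,
  c_k = sigma^2 * sum_{j=k..q} theta_j psi_{j-k}   (c_k = 0 for k > q),
using gamma(-m) = gamma(m).
psi-weights needed (psi_j = theta_j + sum_i phi_i psi_{j-i}):
  psi_1 = theta_1 + phi_1 = 0.629 + (0.492) = 1.121
Right-hand sides:
  c_0 = sigma^2 (1 + theta_1 psi_1) = 3 * (1 + (0.629)(1.121)) = 3 * 1.705109 = 5.115327
  c_1 = sigma^2 theta_1 = 3 * (0.629) = 1.887
  c_2 = 0
Equations for k = 0, 1, 2 (AR order 2, c_2 = 0):
  (E0) gamma(0) = phi_1 gamma(1) + phi_2 gamma(2) + c_0
  (E1) gamma(1) = phi_1 gamma(0) + phi_2 gamma(1) + c_1
  (E2) gamma(2) = phi_1 gamma(1) + phi_2 gamma(0)
From (E1): gamma(1) = A gamma(0) + B with
  A = phi_1 / (1 - phi_2) = 0.492 / 0.807 = 0.609665,   B = c_1 / (1 - phi_2) = 1.887 / 0.807 = 2.33829.
Insert (E2) into (E0): gamma(0) (1 - phi_2^2) = phi_1 (1 + phi_2) gamma(1) + c_0.
  phi_1 (1 + phi_2) = (0.492)(1.193) = 0.586956,   1 - phi_2^2 = 0.962751.
Replace gamma(1) by A gamma(0) + B and collect gamma(0):
  gamma(0) [0.962751 - (0.586956)(0.609665)] = (0.586956)(2.33829) + 5.115327
  gamma(0) * 0.604904 = 6.4878
  gamma(0) = 6.4878 / 0.604904 = 10.725335.
Therefore gamma(0) = 10.7253 (to 4 decimal places).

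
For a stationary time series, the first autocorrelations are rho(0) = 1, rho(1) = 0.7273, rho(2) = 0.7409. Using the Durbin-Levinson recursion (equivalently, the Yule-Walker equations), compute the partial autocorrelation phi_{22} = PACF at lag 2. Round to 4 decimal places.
\phi_{22} = 0.4499

The PACF at lag k is phi_{kk}, the last component of the solution
to the Yule-Walker system G_k phi = r_k where
  (G_k)_{ij} = rho(|i - j|), (r_k)_i = rho(i), i,j = 1..k.
Equivalently, Durbin-Levinson gives phi_{kk} iteratively:
  phi_{11} = rho(1)
  phi_{kk} = [rho(k) - sum_{j=1..k-1} phi_{k-1,j} rho(k-j)]
            / [1 - sum_{j=1..k-1} phi_{k-1,j} rho(j)],
  phi_{k,j} = phi_{k-1,j} - phi_{kk} phi_{k-1,k-j},  j = 1..k-1.
Step k = 1:
  phi_11 = rho(1) = 0.7273.
Step k = 2:
  phi_22 = [rho(2) - phi_11 rho(1)] / [1 - phi_11 rho(1)] = [0.7409 - (0.7273)(0.7273)] / [1 - (0.7273)(0.7273)]
         = 0.21193471 / 0.47103471 = 0.4499.
Therefore phi_{22} = 0.4499.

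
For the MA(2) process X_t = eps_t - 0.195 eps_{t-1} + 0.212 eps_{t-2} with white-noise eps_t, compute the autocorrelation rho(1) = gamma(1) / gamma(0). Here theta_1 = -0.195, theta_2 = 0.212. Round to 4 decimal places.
\rho(1) = -0.2182

For an MA(q) process with theta_0 = 1, the autocovariance is
  gamma(k) = sigma^2 * sum_{i=0..q-k} theta_i * theta_{i+k},
and rho(k) = gamma(k) / gamma(0). Sigma^2 cancels.
  numerator   = (1)*(-0.195) + (-0.195)*(0.212) = -0.23634.
  denominator = (1)^2 + (-0.195)^2 + (0.212)^2 = 1.082969.
  rho(1) = -0.23634 / 1.082969 = -0.2182.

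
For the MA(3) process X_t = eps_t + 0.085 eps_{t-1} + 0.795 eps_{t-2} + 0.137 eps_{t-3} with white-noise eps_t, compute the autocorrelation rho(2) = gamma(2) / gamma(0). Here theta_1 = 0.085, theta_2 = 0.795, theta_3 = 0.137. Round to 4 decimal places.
\rho(2) = 0.4865

For an MA(q) process with theta_0 = 1, the autocovariance is
  gamma(k) = sigma^2 * sum_{i=0..q-k} theta_i * theta_{i+k},
and rho(k) = gamma(k) / gamma(0). Sigma^2 cancels.
  numerator   = (1)*(0.795) + (0.085)*(0.137) = 0.806645.
  denominator = (1)^2 + (0.085)^2 + (0.795)^2 + (0.137)^2 = 1.658019.
  rho(2) = 0.806645 / 1.658019 = 0.4865.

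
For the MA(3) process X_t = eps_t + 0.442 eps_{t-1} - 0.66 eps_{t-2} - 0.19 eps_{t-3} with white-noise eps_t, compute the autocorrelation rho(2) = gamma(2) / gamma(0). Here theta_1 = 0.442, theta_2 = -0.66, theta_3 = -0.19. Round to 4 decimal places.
\rho(2) = -0.4463

For an MA(q) process with theta_0 = 1, the autocovariance is
  gamma(k) = sigma^2 * sum_{i=0..q-k} theta_i * theta_{i+k},
and rho(k) = gamma(k) / gamma(0). Sigma^2 cancels.
  numerator   = (1)*(-0.66) + (0.442)*(-0.19) = -0.74398.
  denominator = (1)^2 + (0.442)^2 + (-0.66)^2 + (-0.19)^2 = 1.667064.
  rho(2) = -0.74398 / 1.667064 = -0.4463.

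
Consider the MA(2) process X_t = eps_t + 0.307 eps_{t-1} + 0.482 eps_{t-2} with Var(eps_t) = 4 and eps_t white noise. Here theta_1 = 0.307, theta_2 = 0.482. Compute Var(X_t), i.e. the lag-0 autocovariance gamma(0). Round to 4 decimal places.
\gamma(0) = 5.3063

For an MA(q) process X_t = eps_t + sum_i theta_i eps_{t-i} with
Var(eps_t) = sigma^2, the variance is
  gamma(0) = sigma^2 * (1 + sum_i theta_i^2).
  sum_i theta_i^2 = (0.307)^2 + (0.482)^2 = 0.094249 + 0.232324 = 0.326573.
  gamma(0) = 4 * (1 + 0.326573) = 4 * 1.326573 = 5.306292, which rounds to 5.3063.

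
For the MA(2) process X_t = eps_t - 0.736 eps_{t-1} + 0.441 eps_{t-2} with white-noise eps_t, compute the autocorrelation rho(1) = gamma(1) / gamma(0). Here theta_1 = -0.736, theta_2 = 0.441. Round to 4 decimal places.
\rho(1) = -0.6109

For an MA(q) process with theta_0 = 1, the autocovariance is
  gamma(k) = sigma^2 * sum_{i=0..q-k} theta_i * theta_{i+k},
and rho(k) = gamma(k) / gamma(0). Sigma^2 cancels.
  numerator   = (1)*(-0.736) + (-0.736)*(0.441) = -1.060576.
  denominator = (1)^2 + (-0.736)^2 + (0.441)^2 = 1.736177.
  rho(1) = -1.060576 / 1.736177 = -0.6109.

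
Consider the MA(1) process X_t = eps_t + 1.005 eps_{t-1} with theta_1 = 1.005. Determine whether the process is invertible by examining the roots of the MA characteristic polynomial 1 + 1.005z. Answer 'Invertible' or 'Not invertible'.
\text{Not invertible}

The MA(q) characteristic polynomial is P(z) = 1 + 1.005z.
Invertibility requires all roots to lie outside the unit circle, i.e. |z| > 1 for every root.
This is linear in z: 1 + (1.005) z = 0  =>  z = -1/(1.005) = -0.995025,  |z| = 0.995025.
Moduli of all roots: 0.9950.
All moduli strictly greater than 1? No.
Verdict: Not invertible.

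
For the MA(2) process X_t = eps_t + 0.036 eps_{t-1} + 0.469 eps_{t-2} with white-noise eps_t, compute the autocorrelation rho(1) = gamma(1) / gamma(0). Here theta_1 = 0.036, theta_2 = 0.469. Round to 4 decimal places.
\rho(1) = 0.0433

For an MA(q) process with theta_0 = 1, the autocovariance is
  gamma(k) = sigma^2 * sum_{i=0..q-k} theta_i * theta_{i+k},
and rho(k) = gamma(k) / gamma(0). Sigma^2 cancels.
  numerator   = (1)*(0.036) + (0.036)*(0.469) = 0.052884.
  denominator = (1)^2 + (0.036)^2 + (0.469)^2 = 1.221257.
  rho(1) = 0.052884 / 1.221257 = 0.0433.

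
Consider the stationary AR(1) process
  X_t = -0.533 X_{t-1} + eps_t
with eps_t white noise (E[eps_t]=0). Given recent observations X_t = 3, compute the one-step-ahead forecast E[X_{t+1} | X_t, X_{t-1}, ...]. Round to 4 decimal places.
E[X_{t+1} \mid \mathcal F_t] = -1.5990

For an AR(p) model X_t = c + sum_i phi_i X_{t-i} + eps_t, the
one-step-ahead conditional mean is
  E[X_{t+1} | X_t, ...] = c + sum_i phi_i X_{t+1-i}.
Substitute known values:
  E[X_{t+1} | ...] = (-0.533) * (3)
                   = -1.5990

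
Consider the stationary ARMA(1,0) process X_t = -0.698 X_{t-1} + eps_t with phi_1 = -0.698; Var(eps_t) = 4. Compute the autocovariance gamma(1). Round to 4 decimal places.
\gamma(1) = -5.4447

Multiply the model equation by X_{t-k} and take expectations. With theta_0 = psi_0 = 1 and psi_j the MA(infinity) weights, this gives
  gamma(k) - sum_i phi_i gamma(k-i) = c_k,
  c_k = sigma^2 * sum_{j=k..q} theta_j psi_{j-k}   (c_k = 0 for k > q),
using gamma(-m) = gamma(m).
Pure AR (q = 0): c_0 = sigma^2 = 4, c_k = 0 for k >= 1.
Equations for k = 0 and k = 1 (AR order 1):
  gamma(0) = phi_1 gamma(1) + c_0
  gamma(1) = phi_1 gamma(0) + c_1
Substituting the second into the first: gamma(0) (1 - phi_1^2) = c_0 + phi_1 c_1, so
  gamma(0) = c_0 / (1 - phi_1^2) = 4 / (1 - (-0.698)^2) = 4 / 0.512796 = 7.800373.
  gamma(1) = phi_1 gamma(0) = (-0.698)(7.800373) = -5.44466.
Therefore gamma(1) = -5.4447 (to 4 decimal places).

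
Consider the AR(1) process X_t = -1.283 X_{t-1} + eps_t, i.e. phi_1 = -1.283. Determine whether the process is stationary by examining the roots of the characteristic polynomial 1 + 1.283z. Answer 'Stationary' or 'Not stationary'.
\text{Not stationary}

The AR(p) characteristic polynomial is P(z) = 1 + 1.283z.
Stationarity requires all roots to lie outside the unit circle, i.e. |z| > 1 for every root.
This is linear in z: 1 + (1.283) z = 0  =>  z = -1/(1.283) = -0.779423,  |z| = 0.779423.
Moduli of all roots: 0.7794.
All moduli strictly greater than 1? No.
Verdict: Not stationary.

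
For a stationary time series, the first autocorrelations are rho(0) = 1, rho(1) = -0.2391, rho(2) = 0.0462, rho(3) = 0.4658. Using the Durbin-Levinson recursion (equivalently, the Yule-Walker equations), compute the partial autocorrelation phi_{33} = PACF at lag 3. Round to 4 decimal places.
\phi_{33} = 0.5030

The PACF at lag k is phi_{kk}, the last component of the solution
to the Yule-Walker system G_k phi = r_k where
  (G_k)_{ij} = rho(|i - j|), (r_k)_i = rho(i), i,j = 1..k.
Equivalently, Durbin-Levinson gives phi_{kk} iteratively:
  phi_{11} = rho(1)
  phi_{kk} = [rho(k) - sum_{j=1..k-1} phi_{k-1,j} rho(k-j)]
            / [1 - sum_{j=1..k-1} phi_{k-1,j} rho(j)],
  phi_{k,j} = phi_{k-1,j} - phi_{kk} phi_{k-1,k-j},  j = 1..k-1.
Step k = 1:
  phi_11 = rho(1) = -0.2391.
Step k = 2:
  phi_22 = [rho(2) - phi_11 rho(1)] / [1 - phi_11 rho(1)] = [0.0462 - (-0.2391)(-0.2391)] / [1 - (-0.2391)(-0.2391)]
         = -0.01096881 / 0.94283119 = -0.011634.
  Update: phi_21 = phi_11 - phi_22 phi_11 = -0.2391 - (-0.011634)(-0.2391) = -0.241882.
Step k = 3:
  phi_33 = [rho(3) - phi_21 rho(2) - phi_22 rho(1)] / [1 - phi_21 rho(1) - phi_22 rho(2)]
    numerator   = 0.4658 - (-0.241882)(0.0462) - (-0.011634)(-0.2391) = 0.47419327
    denominator = 1 - (-0.241882)(-0.2391) - (-0.011634)(0.0462) = 0.94270358
  phi_33 = 0.47419327 / 0.94270358 = 0.503.
Therefore phi_{33} = 0.5030.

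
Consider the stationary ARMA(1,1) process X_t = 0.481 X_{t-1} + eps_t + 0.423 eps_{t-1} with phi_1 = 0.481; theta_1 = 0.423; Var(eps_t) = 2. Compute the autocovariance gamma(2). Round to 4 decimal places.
\gamma(2) = 1.3616

Multiply the model equation by X_{t-k} and take expectations. With theta_0 = psi_0 = 1 and psi_j the MA(infinity) weights, this gives
  gamma(k) - sum_i phi_i gamma(k-i) = c_k,
  c_k = sigma^2 * sum_{j=k..q} theta_j psi_{j-k}   (c_k = 0 for k > q),
using gamma(-m) = gamma(m).
psi-weights needed (psi_j = theta_j + sum_i phi_i psi_{j-i}):
  psi_1 = theta_1 + phi_1 = 0.423 + (0.481) = 0.904
Right-hand sides:
  c_0 = sigma^2 (1 + theta_1 psi_1) = 2 * (1 + (0.423)(0.904)) = 2 * 1.382392 = 2.764784
  c_1 = sigma^2 theta_1 = 2 * (0.423) = 0.846
  c_2 = 0
Equations for k = 0 and k = 1 (AR order 1):
  gamma(0) = phi_1 gamma(1) + c_0
  gamma(1) = phi_1 gamma(0) + c_1
Substituting the second into the first: gamma(0) (1 - phi_1^2) = c_0 + phi_1 c_1, so
  gamma(0) = (c_0 + phi_1 c_1) / (1 - phi_1^2) = (2.764784 + (0.481)(0.846)) / (1 - (0.481)^2) = 3.17171 / 0.768639 = 4.126397.
  gamma(1) = phi_1 gamma(0) + c_1 = (0.481)(4.126397) + (0.846) = 2.830797.
For k = 2 (> q): gamma(2) = phi_1 gamma(1) = (0.481)(2.830797) = 1.361613.
Therefore gamma(2) = 1.3616 (to 4 decimal places).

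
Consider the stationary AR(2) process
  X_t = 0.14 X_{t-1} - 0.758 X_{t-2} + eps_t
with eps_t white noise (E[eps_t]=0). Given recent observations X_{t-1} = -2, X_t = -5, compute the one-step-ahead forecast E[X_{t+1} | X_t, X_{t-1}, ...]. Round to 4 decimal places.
E[X_{t+1} \mid \mathcal F_t] = 0.8160

For an AR(p) model X_t = c + sum_i phi_i X_{t-i} + eps_t, the
one-step-ahead conditional mean is
  E[X_{t+1} | X_t, ...] = c + sum_i phi_i X_{t+1-i}.
Substitute known values:
  E[X_{t+1} | ...] = (0.14) * (-5) + (-0.758) * (-2)
                   = 0.8160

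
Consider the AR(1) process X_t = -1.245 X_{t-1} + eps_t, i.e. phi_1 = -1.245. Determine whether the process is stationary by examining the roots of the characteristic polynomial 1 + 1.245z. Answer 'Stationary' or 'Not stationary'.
\text{Not stationary}

The AR(p) characteristic polynomial is P(z) = 1 + 1.245z.
Stationarity requires all roots to lie outside the unit circle, i.e. |z| > 1 for every root.
This is linear in z: 1 + (1.245) z = 0  =>  z = -1/(1.245) = -0.803213,  |z| = 0.803213.
Moduli of all roots: 0.8032.
All moduli strictly greater than 1? No.
Verdict: Not stationary.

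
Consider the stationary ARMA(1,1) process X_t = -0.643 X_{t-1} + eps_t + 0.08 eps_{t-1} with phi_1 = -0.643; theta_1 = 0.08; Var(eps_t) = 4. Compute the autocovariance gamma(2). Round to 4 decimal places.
\gamma(2) = 2.3417

Multiply the model equation by X_{t-k} and take expectations. With theta_0 = psi_0 = 1 and psi_j the MA(infinity) weights, this gives
  gamma(k) - sum_i phi_i gamma(k-i) = c_k,
  c_k = sigma^2 * sum_{j=k..q} theta_j psi_{j-k}   (c_k = 0 for k > q),
using gamma(-m) = gamma(m).
psi-weights needed (psi_j = theta_j + sum_i phi_i psi_{j-i}):
  psi_1 = theta_1 + phi_1 = 0.08 + (-0.643) = -0.563
Right-hand sides:
  c_0 = sigma^2 (1 + theta_1 psi_1) = 4 * (1 + (0.08)(-0.563)) = 4 * 0.95496 = 3.81984
  c_1 = sigma^2 theta_1 = 4 * (0.08) = 0.32
  c_2 = 0
Equations for k = 0 and k = 1 (AR order 1):
  gamma(0) = phi_1 gamma(1) + c_0
  gamma(1) = phi_1 gamma(0) + c_1
Substituting the second into the first: gamma(0) (1 - phi_1^2) = c_0 + phi_1 c_1, so
  gamma(0) = (c_0 + phi_1 c_1) / (1 - phi_1^2) = (3.81984 + (-0.643)(0.32)) / (1 - (-0.643)^2) = 3.61408 / 0.586551 = 6.161578.
  gamma(1) = phi_1 gamma(0) + c_1 = (-0.643)(6.161578) + (0.32) = -3.641895.
For k = 2 (> q): gamma(2) = phi_1 gamma(1) = (-0.643)(-3.641895) = 2.341738.
Therefore gamma(2) = 2.3417 (to 4 decimal places).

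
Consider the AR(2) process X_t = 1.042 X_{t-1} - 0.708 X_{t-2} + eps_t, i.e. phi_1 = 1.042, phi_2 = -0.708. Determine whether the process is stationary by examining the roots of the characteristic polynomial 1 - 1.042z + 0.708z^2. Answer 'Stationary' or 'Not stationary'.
\text{Stationary}

The AR(p) characteristic polynomial is P(z) = 1 - 1.042z + 0.708z^2.
Stationarity requires all roots to lie outside the unit circle, i.e. |z| > 1 for every root.
Set 1 + (-1.042) z + (0.708) z^2 = 0, i.e. a z^2 + b z + c = 0 with a = 0.708, b = -1.042, c = 1.
Discriminant D = b^2 - 4ac = (-1.042)^2 - 4*(0.708)*1 = 1.085764 - (2.832) = -1.746236.
D < 0, so the roots are the complex-conjugate pair z = (-b +/- i sqrt(-D)) / (2a) = 0.7359 +/- 0.9332i.
For a conjugate pair |z|^2 = z * conj(z) = (product of roots) = c/a = 1/(0.708) = 1.412429, so |z| = sqrt(1.412429) = 1.1885 for both roots.
Moduli of all roots: 1.1885, 1.1885.
All moduli strictly greater than 1? Yes.
Verdict: Stationary.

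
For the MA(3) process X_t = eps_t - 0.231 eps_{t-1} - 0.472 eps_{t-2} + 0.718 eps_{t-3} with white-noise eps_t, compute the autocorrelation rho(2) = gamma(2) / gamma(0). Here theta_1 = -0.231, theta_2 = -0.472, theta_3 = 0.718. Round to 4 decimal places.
\rho(2) = -0.3560

For an MA(q) process with theta_0 = 1, the autocovariance is
  gamma(k) = sigma^2 * sum_{i=0..q-k} theta_i * theta_{i+k},
and rho(k) = gamma(k) / gamma(0). Sigma^2 cancels.
  numerator   = (1)*(-0.472) + (-0.231)*(0.718) = -0.637858.
  denominator = (1)^2 + (-0.231)^2 + (-0.472)^2 + (0.718)^2 = 1.791669.
  rho(2) = -0.637858 / 1.791669 = -0.3560.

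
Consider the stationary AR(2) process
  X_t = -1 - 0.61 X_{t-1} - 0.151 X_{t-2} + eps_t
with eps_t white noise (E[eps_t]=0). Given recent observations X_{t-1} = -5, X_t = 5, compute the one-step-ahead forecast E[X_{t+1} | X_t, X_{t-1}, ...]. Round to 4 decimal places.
E[X_{t+1} \mid \mathcal F_t] = -3.2950

For an AR(p) model X_t = c + sum_i phi_i X_{t-i} + eps_t, the
one-step-ahead conditional mean is
  E[X_{t+1} | X_t, ...] = c + sum_i phi_i X_{t+1-i}.
Substitute known values:
  E[X_{t+1} | ...] = -1 + (-0.61) * (5) + (-0.151) * (-5)
                   = -3.2950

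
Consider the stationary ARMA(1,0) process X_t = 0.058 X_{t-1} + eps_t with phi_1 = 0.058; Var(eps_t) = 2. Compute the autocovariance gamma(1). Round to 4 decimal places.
\gamma(1) = 0.1164

Multiply the model equation by X_{t-k} and take expectations. With theta_0 = psi_0 = 1 and psi_j the MA(infinity) weights, this gives
  gamma(k) - sum_i phi_i gamma(k-i) = c_k,
  c_k = sigma^2 * sum_{j=k..q} theta_j psi_{j-k}   (c_k = 0 for k > q),
using gamma(-m) = gamma(m).
Pure AR (q = 0): c_0 = sigma^2 = 2, c_k = 0 for k >= 1.
Equations for k = 0 and k = 1 (AR order 1):
  gamma(0) = phi_1 gamma(1) + c_0
  gamma(1) = phi_1 gamma(0) + c_1
Substituting the second into the first: gamma(0) (1 - phi_1^2) = c_0 + phi_1 c_1, so
  gamma(0) = c_0 / (1 - phi_1^2) = 2 / (1 - (0.058)^2) = 2 / 0.996636 = 2.006751.
  gamma(1) = phi_1 gamma(0) = (0.058)(2.006751) = 0.116392.
Therefore gamma(1) = 0.1164 (to 4 decimal places).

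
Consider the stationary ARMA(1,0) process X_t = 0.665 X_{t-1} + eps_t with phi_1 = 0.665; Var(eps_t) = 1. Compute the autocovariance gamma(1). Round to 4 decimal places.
\gamma(1) = 1.1922

Multiply the model equation by X_{t-k} and take expectations. With theta_0 = psi_0 = 1 and psi_j the MA(infinity) weights, this gives
  gamma(k) - sum_i phi_i gamma(k-i) = c_k,
  c_k = sigma^2 * sum_{j=k..q} theta_j psi_{j-k}   (c_k = 0 for k > q),
using gamma(-m) = gamma(m).
Pure AR (q = 0): c_0 = sigma^2 = 1, c_k = 0 for k >= 1.
Equations for k = 0 and k = 1 (AR order 1):
  gamma(0) = phi_1 gamma(1) + c_0
  gamma(1) = phi_1 gamma(0) + c_1
Substituting the second into the first: gamma(0) (1 - phi_1^2) = c_0 + phi_1 c_1, so
  gamma(0) = c_0 / (1 - phi_1^2) = 1 / (1 - (0.665)^2) = 1 / 0.557775 = 1.792838.
  gamma(1) = phi_1 gamma(0) = (0.665)(1.792838) = 1.192237.
Therefore gamma(1) = 1.1922 (to 4 decimal places).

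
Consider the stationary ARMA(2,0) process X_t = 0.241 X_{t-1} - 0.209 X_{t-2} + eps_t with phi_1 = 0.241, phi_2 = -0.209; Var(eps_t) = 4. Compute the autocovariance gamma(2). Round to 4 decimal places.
\gamma(2) = -0.7011

Multiply the model equation by X_{t-k} and take expectations. With theta_0 = psi_0 = 1 and psi_j the MA(infinity) weights, this gives
  gamma(k) - sum_i phi_i gamma(k-i) = c_k,
  c_k = sigma^2 * sum_{j=k..q} theta_j psi_{j-k}   (c_k = 0 for k > q),
using gamma(-m) = gamma(m).
Pure AR (q = 0): c_0 = sigma^2 = 4, c_k = 0 for k >= 1.
Equations for k = 0, 1, 2 (AR order 2, c_2 = 0):
  (E0) gamma(0) = phi_1 gamma(1) + phi_2 gamma(2) + c_0
  (E1) gamma(1) = phi_1 gamma(0) + phi_2 gamma(1) + c_1
  (E2) gamma(2) = phi_1 gamma(1) + phi_2 gamma(0)
From (E1): gamma(1) = A gamma(0) + B with
  A = phi_1 / (1 - phi_2) = 0.241 / 1.209 = 0.199338,   B = c_1 / (1 - phi_2) = 0 / 1.209 = 0.
Insert (E2) into (E0): gamma(0) (1 - phi_2^2) = phi_1 (1 + phi_2) gamma(1) + c_0.
  phi_1 (1 + phi_2) = (0.241)(0.791) = 0.190631,   1 - phi_2^2 = 0.956319.
Replace gamma(1) by A gamma(0) + B and collect gamma(0):
  gamma(0) [0.956319 - (0.190631)(0.199338)] = c_0 = 4
  gamma(0) * 0.918319 = 4
  gamma(0) = 4 / 0.918319 = 4.355785.
  gamma(1) = A gamma(0) = (0.199338)(4.355785) = 0.868275.
  gamma(2) = phi_1 gamma(1) + phi_2 gamma(0) = (0.241)(0.868275) + (-0.209)(4.355785) = -0.701105.
Therefore gamma(2) = -0.7011 (to 4 decimal places).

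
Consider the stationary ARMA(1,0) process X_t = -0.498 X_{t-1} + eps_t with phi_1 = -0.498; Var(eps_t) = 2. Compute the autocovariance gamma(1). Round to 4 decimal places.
\gamma(1) = -1.3245

Multiply the model equation by X_{t-k} and take expectations. With theta_0 = psi_0 = 1 and psi_j the MA(infinity) weights, this gives
  gamma(k) - sum_i phi_i gamma(k-i) = c_k,
  c_k = sigma^2 * sum_{j=k..q} theta_j psi_{j-k}   (c_k = 0 for k > q),
using gamma(-m) = gamma(m).
Pure AR (q = 0): c_0 = sigma^2 = 2, c_k = 0 for k >= 1.
Equations for k = 0 and k = 1 (AR order 1):
  gamma(0) = phi_1 gamma(1) + c_0
  gamma(1) = phi_1 gamma(0) + c_1
Substituting the second into the first: gamma(0) (1 - phi_1^2) = c_0 + phi_1 c_1, so
  gamma(0) = c_0 / (1 - phi_1^2) = 2 / (1 - (-0.498)^2) = 2 / 0.751996 = 2.659589.
  gamma(1) = phi_1 gamma(0) = (-0.498)(2.659589) = -1.324475.
Therefore gamma(1) = -1.3245 (to 4 decimal places).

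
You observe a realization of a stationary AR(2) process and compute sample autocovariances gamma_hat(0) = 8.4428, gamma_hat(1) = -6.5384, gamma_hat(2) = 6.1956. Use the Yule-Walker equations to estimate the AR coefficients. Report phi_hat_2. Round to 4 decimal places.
\hat\phi_{2} = 0.3350

The Yule-Walker equations for an AR(p) process read, in matrix form,
  Gamma_p phi = r_p,   with   (Gamma_p)_{ij} = gamma(|i - j|),
                       (r_p)_i = gamma(i),   i,j = 1..p.
Substitute the sample gammas (Toeplitz matrix and right-hand side of size 2):
  Gamma_p = [[8.4428, -6.5384], [-6.5384, 8.4428]]
  r_p     = [-6.5384, 6.1956]
Written out:
  8.4428 phi_1 - 6.5384 phi_2 = -6.5384
  -6.5384 phi_1 + 8.4428 phi_2 = 6.1956
Solve by Cramer's rule:
  det = gamma(0)^2 - gamma(1)^2 = (8.4428)^2 - (-6.5384)^2 = 71.28087184 - 42.75067456 = 28.53019728
  phi_hat_1 = [gamma(1) gamma(0) - gamma(1) gamma(2)] / det = [(-6.5384)(8.4428) - (-6.5384)(6.1956)] / 28.53019728 = -14.69309248 / 28.53019728 = -0.515
  phi_hat_2 = [gamma(0) gamma(2) - gamma(1)^2] / det = [(8.4428)(6.1956) - (-6.5384)^2] / 28.53019728 = 9.55753712 / 28.53019728 = 0.335
So phi_hat = [-0.5150, 0.3350].
Therefore phi_hat_2 = 0.3350.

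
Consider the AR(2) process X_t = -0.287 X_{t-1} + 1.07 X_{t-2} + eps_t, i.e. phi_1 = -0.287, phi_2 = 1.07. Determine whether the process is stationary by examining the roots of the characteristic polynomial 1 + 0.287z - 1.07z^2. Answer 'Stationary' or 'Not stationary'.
\text{Not stationary}

The AR(p) characteristic polynomial is P(z) = 1 + 0.287z - 1.07z^2.
Stationarity requires all roots to lie outside the unit circle, i.e. |z| > 1 for every root.
Set 1 + (0.287) z + (-1.07) z^2 = 0, i.e. a z^2 + b z + c = 0 with a = -1.07, b = 0.287, c = 1.
Discriminant D = b^2 - 4ac = (0.287)^2 - 4*(-1.07)*1 = 0.082369 - (-4.28) = 4.362369.
D >= 0, so the roots are real: z = (-b +/- sqrt(D)) / (2a) = (-0.287 +/- 2.088628) / (-2.14).
  z_1 = (-0.287 + 2.088628) / (-2.14) = -0.8419,   |z_1| = 0.8419.
  z_2 = (-0.287 - 2.088628) / (-2.14) = 1.1101,   |z_2| = 1.1101.
Moduli of all roots: 0.8419, 1.1101.
All moduli strictly greater than 1? No.
Verdict: Not stationary.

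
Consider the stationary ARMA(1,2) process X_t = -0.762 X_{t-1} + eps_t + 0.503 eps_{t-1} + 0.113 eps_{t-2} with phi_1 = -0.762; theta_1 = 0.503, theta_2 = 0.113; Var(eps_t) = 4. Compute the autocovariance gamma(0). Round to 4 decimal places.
\gamma(0) = 5.1871

Multiply the model equation by X_{t-k} and take expectations. With theta_0 = psi_0 = 1 and psi_j the MA(infinity) weights, this gives
  gamma(k) - sum_i phi_i gamma(k-i) = c_k,
  c_k = sigma^2 * sum_{j=k..q} theta_j psi_{j-k}   (c_k = 0 for k > q),
using gamma(-m) = gamma(m).
psi-weights needed (psi_j = theta_j + sum_i phi_i psi_{j-i}):
  psi_1 = theta_1 + phi_1 = 0.503 + (-0.762) = -0.259
  psi_2 = theta_2 + phi_1 psi_1 = 0.113 + (-0.762)(-0.259) = 0.310358
Right-hand sides:
  c_0 = sigma^2 (1 + theta_1 psi_1 + theta_2 psi_2) = 4 * (1 + (0.503)(-0.259) + (0.113)(0.310358)) = 4 * 0.904793 = 3.619174
  c_1 = sigma^2 (theta_1 + theta_2 psi_1) = 4 * (0.503 + (0.113)(-0.259)) = 1.894932
  c_2 = sigma^2 theta_2 = 4 * (0.113) = 0.452
Equations for k = 0 and k = 1 (AR order 1):
  gamma(0) = phi_1 gamma(1) + c_0
  gamma(1) = phi_1 gamma(0) + c_1
Substituting the second into the first: gamma(0) (1 - phi_1^2) = c_0 + phi_1 c_1, so
  gamma(0) = (c_0 + phi_1 c_1) / (1 - phi_1^2) = (3.619174 + (-0.762)(1.894932)) / (1 - (-0.762)^2) = 2.175236 / 0.419356 = 5.187086.
Therefore gamma(0) = 5.1871 (to 4 decimal places).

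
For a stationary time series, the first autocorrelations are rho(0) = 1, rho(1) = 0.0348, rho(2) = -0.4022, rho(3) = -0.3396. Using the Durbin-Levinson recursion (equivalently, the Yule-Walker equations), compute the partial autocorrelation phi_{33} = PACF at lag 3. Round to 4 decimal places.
\phi_{33} = -0.3660

The PACF at lag k is phi_{kk}, the last component of the solution
to the Yule-Walker system G_k phi = r_k where
  (G_k)_{ij} = rho(|i - j|), (r_k)_i = rho(i), i,j = 1..k.
Equivalently, Durbin-Levinson gives phi_{kk} iteratively:
  phi_{11} = rho(1)
  phi_{kk} = [rho(k) - sum_{j=1..k-1} phi_{k-1,j} rho(k-j)]
            / [1 - sum_{j=1..k-1} phi_{k-1,j} rho(j)],
  phi_{k,j} = phi_{k-1,j} - phi_{kk} phi_{k-1,k-j},  j = 1..k-1.
Step k = 1:
  phi_11 = rho(1) = 0.0348.
Step k = 2:
  phi_22 = [rho(2) - phi_11 rho(1)] / [1 - phi_11 rho(1)] = [-0.4022 - (0.0348)(0.0348)] / [1 - (0.0348)(0.0348)]
         = -0.40341104 / 0.99878896 = -0.4039.
  Update: phi_21 = phi_11 - phi_22 phi_11 = 0.0348 - (-0.4039)(0.0348) = 0.048856.
Step k = 3:
  phi_33 = [rho(3) - phi_21 rho(2) - phi_22 rho(1)] / [1 - phi_21 rho(1) - phi_22 rho(2)]
    numerator   = -0.3396 - (0.048856)(-0.4022) - (-0.4039)(0.0348) = -0.3058945
    denominator = 1 - (0.048856)(0.0348) - (-0.4039)(-0.4022) = 0.83585117
  phi_33 = -0.3058945 / 0.83585117 = -0.366.
Therefore phi_{33} = -0.3660.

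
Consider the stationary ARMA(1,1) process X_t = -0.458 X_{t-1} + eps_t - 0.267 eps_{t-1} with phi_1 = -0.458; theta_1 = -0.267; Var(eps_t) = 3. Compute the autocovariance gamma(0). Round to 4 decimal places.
\gamma(0) = 4.9954

Multiply the model equation by X_{t-k} and take expectations. With theta_0 = psi_0 = 1 and psi_j the MA(infinity) weights, this gives
  gamma(k) - sum_i phi_i gamma(k-i) = c_k,
  c_k = sigma^2 * sum_{j=k..q} theta_j psi_{j-k}   (c_k = 0 for k > q),
using gamma(-m) = gamma(m).
psi-weights needed (psi_j = theta_j + sum_i phi_i psi_{j-i}):
  psi_1 = theta_1 + phi_1 = -0.267 + (-0.458) = -0.725
Right-hand sides:
  c_0 = sigma^2 (1 + theta_1 psi_1) = 3 * (1 + (-0.267)(-0.725)) = 3 * 1.193575 = 3.580725
  c_1 = sigma^2 theta_1 = 3 * (-0.267) = -0.801
  c_2 = 0
Equations for k = 0 and k = 1 (AR order 1):
  gamma(0) = phi_1 gamma(1) + c_0
  gamma(1) = phi_1 gamma(0) + c_1
Substituting the second into the first: gamma(0) (1 - phi_1^2) = c_0 + phi_1 c_1, so
  gamma(0) = (c_0 + phi_1 c_1) / (1 - phi_1^2) = (3.580725 + (-0.458)(-0.801)) / (1 - (-0.458)^2) = 3.947583 / 0.790236 = 4.995448.
Therefore gamma(0) = 4.9954 (to 4 decimal places).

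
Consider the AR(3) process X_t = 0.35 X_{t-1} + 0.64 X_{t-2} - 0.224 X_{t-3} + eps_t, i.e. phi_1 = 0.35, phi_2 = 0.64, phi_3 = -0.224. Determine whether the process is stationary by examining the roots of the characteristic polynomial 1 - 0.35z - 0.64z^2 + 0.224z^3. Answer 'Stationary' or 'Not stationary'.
\text{Stationary}

The AR(p) characteristic polynomial is P(z) = 1 - 0.35z - 0.64z^2 + 0.224z^3.
Stationarity requires all roots to lie outside the unit circle, i.e. |z| > 1 for every root.
Degree 3: look for a simple real root z0 first, then factor out (1 - z/z0) and solve the remaining quadratic.
Testing z0 = 1.25: P(1.25) = 1 + (-0.35)(1.25) + (-0.64)(1.25)^2 + (0.224)(1.25)^3
  = 1 + (-0.4375) + (-1) + (0.4375) = 0.  So z_0 = 1.25 is a root, |z_0| = 1.25.
Divide out the factor (1 - 0.8 z) = (1 - z/z0) (since 1/z0 = 0.8):
  P(z) = (1 - 0.8 z)(1 + (0.45) z + (-0.28) z^2)
  [check: z-coef 0.45 - (0.8) = -0.35; z^2-coef -0.28 - (0.8)(0.45) = -0.64; z^3-coef -(0.8)(-0.28) = 0.224.]
Remaining roots from the quadratic factor 1 + (0.45) z + (-0.28) z^2:
  Set 1 + (0.45) z + (-0.28) z^2 = 0, i.e. a z^2 + b z + c = 0 with a = -0.28, b = 0.45, c = 1.
  Discriminant D = b^2 - 4ac = (0.45)^2 - 4*(-0.28)*1 = 0.2025 - (-1.12) = 1.3225.
  D >= 0, so the roots are real: z = (-b +/- sqrt(D)) / (2a) = (-0.45 +/- 1.15) / (-0.56).
    z_1 = (-0.45 + 1.15) / (-0.56) = -1.25,   |z_1| = 1.25.
    z_2 = (-0.45 - 1.15) / (-0.56) = 2.8571,   |z_2| = 2.8571.
Moduli of all roots: 1.2500, 1.2500, 2.8571.
All moduli strictly greater than 1? Yes.
Verdict: Stationary.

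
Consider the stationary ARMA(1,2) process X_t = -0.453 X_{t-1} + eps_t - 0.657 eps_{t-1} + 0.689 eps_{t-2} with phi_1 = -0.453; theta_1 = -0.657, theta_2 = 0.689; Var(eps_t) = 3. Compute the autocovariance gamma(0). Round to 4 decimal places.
\gamma(0) = 12.0579

Multiply the model equation by X_{t-k} and take expectations. With theta_0 = psi_0 = 1 and psi_j the MA(infinity) weights, this gives
  gamma(k) - sum_i phi_i gamma(k-i) = c_k,
  c_k = sigma^2 * sum_{j=k..q} theta_j psi_{j-k}   (c_k = 0 for k > q),
using gamma(-m) = gamma(m).
psi-weights needed (psi_j = theta_j + sum_i phi_i psi_{j-i}):
  psi_1 = theta_1 + phi_1 = -0.657 + (-0.453) = -1.11
  psi_2 = theta_2 + phi_1 psi_1 = 0.689 + (-0.453)(-1.11) = 1.19183
Right-hand sides:
  c_0 = sigma^2 (1 + theta_1 psi_1 + theta_2 psi_2) = 3 * (1 + (-0.657)(-1.11) + (0.689)(1.19183)) = 3 * 2.550441 = 7.651323
  c_1 = sigma^2 (theta_1 + theta_2 psi_1) = 3 * (-0.657 + (0.689)(-1.11)) = -4.26537
  c_2 = sigma^2 theta_2 = 3 * (0.689) = 2.067
Equations for k = 0 and k = 1 (AR order 1):
  gamma(0) = phi_1 gamma(1) + c_0
  gamma(1) = phi_1 gamma(0) + c_1
Substituting the second into the first: gamma(0) (1 - phi_1^2) = c_0 + phi_1 c_1, so
  gamma(0) = (c_0 + phi_1 c_1) / (1 - phi_1^2) = (7.651323 + (-0.453)(-4.26537)) / (1 - (-0.453)^2) = 9.583535 / 0.794791 = 12.057931.
Therefore gamma(0) = 12.0579 (to 4 decimal places).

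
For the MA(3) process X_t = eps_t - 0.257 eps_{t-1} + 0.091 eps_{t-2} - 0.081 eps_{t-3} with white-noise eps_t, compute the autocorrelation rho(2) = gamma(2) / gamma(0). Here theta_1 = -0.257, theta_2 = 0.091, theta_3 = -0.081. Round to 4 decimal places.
\rho(2) = 0.1034

For an MA(q) process with theta_0 = 1, the autocovariance is
  gamma(k) = sigma^2 * sum_{i=0..q-k} theta_i * theta_{i+k},
and rho(k) = gamma(k) / gamma(0). Sigma^2 cancels.
  numerator   = (1)*(0.091) + (-0.257)*(-0.081) = 0.111817.
  denominator = (1)^2 + (-0.257)^2 + (0.091)^2 + (-0.081)^2 = 1.080891.
  rho(2) = 0.111817 / 1.080891 = 0.1034.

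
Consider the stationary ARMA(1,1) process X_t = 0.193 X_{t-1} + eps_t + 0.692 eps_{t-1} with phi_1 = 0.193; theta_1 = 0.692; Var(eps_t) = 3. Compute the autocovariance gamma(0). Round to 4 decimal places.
\gamma(0) = 5.4406

Multiply the model equation by X_{t-k} and take expectations. With theta_0 = psi_0 = 1 and psi_j the MA(infinity) weights, this gives
  gamma(k) - sum_i phi_i gamma(k-i) = c_k,
  c_k = sigma^2 * sum_{j=k..q} theta_j psi_{j-k}   (c_k = 0 for k > q),
using gamma(-m) = gamma(m).
psi-weights needed (psi_j = theta_j + sum_i phi_i psi_{j-i}):
  psi_1 = theta_1 + phi_1 = 0.692 + (0.193) = 0.885
Right-hand sides:
  c_0 = sigma^2 (1 + theta_1 psi_1) = 3 * (1 + (0.692)(0.885)) = 3 * 1.61242 = 4.83726
  c_1 = sigma^2 theta_1 = 3 * (0.692) = 2.076
  c_2 = 0
Equations for k = 0 and k = 1 (AR order 1):
  gamma(0) = phi_1 gamma(1) + c_0
  gamma(1) = phi_1 gamma(0) + c_1
Substituting the second into the first: gamma(0) (1 - phi_1^2) = c_0 + phi_1 c_1, so
  gamma(0) = (c_0 + phi_1 c_1) / (1 - phi_1^2) = (4.83726 + (0.193)(2.076)) / (1 - (0.193)^2) = 5.237928 / 0.962751 = 5.440584.
Therefore gamma(0) = 5.4406 (to 4 decimal places).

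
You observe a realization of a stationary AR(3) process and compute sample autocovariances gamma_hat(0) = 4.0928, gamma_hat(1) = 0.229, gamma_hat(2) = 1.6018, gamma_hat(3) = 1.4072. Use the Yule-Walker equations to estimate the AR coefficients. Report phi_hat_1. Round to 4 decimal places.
\hat\phi_{1} = -0.1080

The Yule-Walker equations for an AR(p) process read, in matrix form,
  Gamma_p phi = r_p,   with   (Gamma_p)_{ij} = gamma(|i - j|),
                       (r_p)_i = gamma(i),   i,j = 1..p.
Substitute the sample gammas (Toeplitz matrix and right-hand side of size 3):
  Gamma_p = [[4.0928, 0.229, 1.6018], [0.229, 4.0928, 0.229], [1.6018, 0.229, 4.0928]]
  r_p     = [0.229, 1.6018, 1.4072]
Written out (R1..R3):
  (R1) 4.0928 phi_1 + 0.229 phi_2 + 1.6018 phi_3 = 0.229
  (R2) 0.229 phi_1 + 4.0928 phi_2 + 0.229 phi_3 = 1.6018
  (R3) 1.6018 phi_1 + 0.229 phi_2 + 4.0928 phi_3 = 1.4072
Gaussian elimination:
  R2 <- R2 - (0.229/4.0928) R1 = R2 - (0.055952) R1:  4.079987 phi_2 + 0.139376 phi_3 = 1.588987
  R3 <- R3 - (1.6018/4.0928) R1 = R3 - (0.39137) R1:  0.139376 phi_2 + 3.465903 phi_3 = 1.317576
  R3 <- R3 - (0.139376/4.079987) R2 = R3 - (0.034161) R2:  3.461142 phi_3 = 1.263295
Back-substitution:
  phi_hat_3 = 1.263295 / 3.461142 = 0.364994
  phi_hat_2 = (1.588987 - (0.139376)(0.364994)) / 4.079987 = 0.37699
  phi_hat_1 = (0.229 - (0.229)(0.37699) - (1.6018)(0.364994)) / 4.0928 = -0.107989
So phi_hat = [-0.1080, 0.3770, 0.3650].
Therefore phi_hat_1 = -0.1080.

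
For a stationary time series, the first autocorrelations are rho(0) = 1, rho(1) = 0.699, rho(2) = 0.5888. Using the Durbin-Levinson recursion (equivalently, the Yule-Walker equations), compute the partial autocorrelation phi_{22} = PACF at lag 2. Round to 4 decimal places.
\phi_{22} = 0.1959

The PACF at lag k is phi_{kk}, the last component of the solution
to the Yule-Walker system G_k phi = r_k where
  (G_k)_{ij} = rho(|i - j|), (r_k)_i = rho(i), i,j = 1..k.
Equivalently, Durbin-Levinson gives phi_{kk} iteratively:
  phi_{11} = rho(1)
  phi_{kk} = [rho(k) - sum_{j=1..k-1} phi_{k-1,j} rho(k-j)]
            / [1 - sum_{j=1..k-1} phi_{k-1,j} rho(j)],
  phi_{k,j} = phi_{k-1,j} - phi_{kk} phi_{k-1,k-j},  j = 1..k-1.
Step k = 1:
  phi_11 = rho(1) = 0.699.
Step k = 2:
  phi_22 = [rho(2) - phi_11 rho(1)] / [1 - phi_11 rho(1)] = [0.5888 - (0.699)(0.699)] / [1 - (0.699)(0.699)]
         = 0.100199 / 0.511399 = 0.1959.
Therefore phi_{22} = 0.1959.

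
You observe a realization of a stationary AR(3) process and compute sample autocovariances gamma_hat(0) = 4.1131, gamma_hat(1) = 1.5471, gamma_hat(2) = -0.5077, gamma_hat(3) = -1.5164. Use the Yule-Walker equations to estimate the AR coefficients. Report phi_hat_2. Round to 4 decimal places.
\hat\phi_{2} = -0.1870

The Yule-Walker equations for an AR(p) process read, in matrix form,
  Gamma_p phi = r_p,   with   (Gamma_p)_{ij} = gamma(|i - j|),
                       (r_p)_i = gamma(i),   i,j = 1..p.
Substitute the sample gammas (Toeplitz matrix and right-hand side of size 3):
  Gamma_p = [[4.1131, 1.5471, -0.5077], [1.5471, 4.1131, 1.5471], [-0.5077, 1.5471, 4.1131]]
  r_p     = [1.5471, -0.5077, -1.5164]
Written out (R1..R3):
  (R1) 4.1131 phi_1 + 1.5471 phi_2 - 0.5077 phi_3 = 1.5471
  (R2) 1.5471 phi_1 + 4.1131 phi_2 + 1.5471 phi_3 = -0.5077
  (R3) -0.5077 phi_1 + 1.5471 phi_2 + 4.1131 phi_3 = -1.5164
Gaussian elimination:
  R2 <- R2 - (1.5471/4.1131) R1 = R2 - (0.37614) R1:  3.531174 phi_2 + 1.738066 phi_3 = -1.089626
  R3 <- R3 - (-0.5077/4.1131) R1 = R3 - (-0.123435) R1:  1.738066 phi_2 + 4.050432 phi_3 = -1.325434
  R3 <- R3 - (1.738066/3.531174) R2 = R3 - (0.492206) R2:  3.194945 phi_3 = -0.789113
Back-substitution:
  phi_hat_3 = -0.789113 / 3.194945 = -0.246988
  phi_hat_2 = (-1.089626 - (1.738066)(-0.246988)) / 3.531174 = -0.187004
  phi_hat_1 = (1.5471 - (1.5471)(-0.187004) - (-0.5077)(-0.246988)) / 4.1131 = 0.415992
So phi_hat = [0.4160, -0.1870, -0.2470].
Therefore phi_hat_2 = -0.1870.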